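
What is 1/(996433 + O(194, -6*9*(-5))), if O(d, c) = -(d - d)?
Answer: 1/996433 ≈ 1.0036e-6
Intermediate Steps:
O(d, c) = 0 (O(d, c) = -1*0 = 0)
1/(996433 + O(194, -6*9*(-5))) = 1/(996433 + 0) = 1/996433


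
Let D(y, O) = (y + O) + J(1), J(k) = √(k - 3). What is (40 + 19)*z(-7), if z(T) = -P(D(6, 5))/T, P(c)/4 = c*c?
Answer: 4012 + 5192*I*√2/7 ≈ 4012.0 + 1048.9*I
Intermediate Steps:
J(k) = √(-3 + k)
D(y, O) = O + y + I*√2 (D(y, O) = (y + O) + √(-3 + 1) = (O + y) + √(-2) = (O + y) + I*√2 = O + y + I*√2)
P(c) = 4*c² (P(c) = 4*(c*c) = 4*c²)
z(T) = -4*(11 + I*√2)²/T (z(T) = -4*(5 + 6 + I*√2)²/T = -4*(11 + I*√2)²/T)
(40 + 19)*z(-7) = (40 + 19)*(4*(-119 - 22*I*√2)/(-7)) = 59*(4*(-⅐)*(-119 - 22*I*√2)) = 59*(68 + 88*I*√2/7) = 4012 + 5192*I*√2/7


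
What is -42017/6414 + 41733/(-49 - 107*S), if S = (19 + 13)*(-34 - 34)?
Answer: -9513167849/1493070162 ≈ -6.3716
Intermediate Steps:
S = -2176 (S = 32*(-68) = -2176)
-42017/6414 + 41733/(-49 - 107*S) = -42017/6414 + 41733/(-49 - 107*(-2176)) = -42017*1/6414 + 41733/(-49 + 232832) = -42017/6414 + 41733/232783 = -9513167849/1493070162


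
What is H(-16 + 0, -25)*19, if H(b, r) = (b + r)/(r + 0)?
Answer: 779/25 ≈ 31.160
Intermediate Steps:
H(b, r) = (b + r)/r
H(-16 + 0, -25)*19 = (((-16 + 0) - 25)/(-25))*19 = -(-16 - 25)/25*19 = -1/25*(-41)*19 = (41/25)*19 = 779/25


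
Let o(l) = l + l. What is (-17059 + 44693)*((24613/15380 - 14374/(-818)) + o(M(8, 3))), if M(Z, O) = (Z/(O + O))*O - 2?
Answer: 2014027502369/3145210 ≈ 6.4035e+5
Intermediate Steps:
M(Z, O) = -2 + Z/2 (M(Z, O) = (Z/((2*O)))*O - 2 = ((1/(2*O))*Z)*O - 2 = (Z/(2*O))*O - 2 = Z/2 - 2 = -2 + Z/2)
o(l) = 2*l
(-17059 + 44693)*((24613/15380 - 14374/(-818)) + o(M(8, 3))) = (-17059 + 44693)*((24613/15380 - 14374/(-818)) + 2*(-2 + (½)*8)) = 27634*((24613*(1/15380) - 14374*(-1/818)) + 2*(-2 + 4)) = 27634*((24613/15380 + 7187/409) + 2*2) = 27634*(120602777/6290420 + 4) = 27634*(145764457/6290420) = 2014027502369/3145210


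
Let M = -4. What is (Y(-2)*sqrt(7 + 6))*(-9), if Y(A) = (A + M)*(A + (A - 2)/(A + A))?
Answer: -54*sqrt(13) ≈ -194.70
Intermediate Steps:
Y(A) = (-4 + A)*(A + (-2 + A)/(2*A)) (Y(A) = (A - 4)*(A + (A - 2)/(A + A)) = (-4 + A)*(A + (-2 + A)/((2*A))) = (-4 + A)*(A + (-2 + A)*(1/(2*A))) = (-4 + A)*(A + (-2 + A)/(2*A)))
(Y(-2)*sqrt(7 + 6))*(-9) = ((-3 + (-2)**2 + 4/(-2) - 7/2*(-2))*sqrt(7 + 6))*(-9) = ((-3 + 4 + 4*(-1/2) + 7)*sqrt(13))*(-9) = ((-3 + 4 - 2 + 7)*sqrt(13))*(-9) = (6*sqrt(13))*(-9) = -54*sqrt(13)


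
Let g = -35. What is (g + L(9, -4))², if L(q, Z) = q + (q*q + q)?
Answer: 4096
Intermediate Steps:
L(q, Z) = q² + 2*q (L(q, Z) = q + (q² + q) = q + (q + q²) = q² + 2*q)
(g + L(9, -4))² = (-35 + 9*(2 + 9))² = (-35 + 9*11)² = (-35 + 99)² = 64² = 4096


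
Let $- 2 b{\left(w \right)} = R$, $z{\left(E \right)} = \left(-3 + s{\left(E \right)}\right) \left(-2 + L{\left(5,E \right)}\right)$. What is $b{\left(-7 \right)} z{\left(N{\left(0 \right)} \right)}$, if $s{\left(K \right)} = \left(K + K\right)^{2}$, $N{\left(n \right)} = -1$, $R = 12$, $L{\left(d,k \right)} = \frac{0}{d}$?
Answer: $12$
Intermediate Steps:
$L{\left(d,k \right)} = 0$
$s{\left(K \right)} = 4 K^{2}$ ($s{\left(K \right)} = \left(2 K\right)^{2} = 4 K^{2}$)
$z{\left(E \right)} = 6 - 8 E^{2}$ ($z{\left(E \right)} = \left(-3 + 4 E^{2}\right) \left(-2 + 0\right) = \left(-3 + 4 E^{2}\right) \left(-2\right) = 6 - 8 E^{2}$)
$b{\left(w \right)} = -6$ ($b{\left(w \right)} = \left(- \frac{1}{2}\right) 12 = -6$)
$b{\left(-7 \right)} z{\left(N{\left(0 \right)} \right)} = - 6 \left(6 - 8 \left(-1\right)^{2}\right) = - 6 \left(6 - 8\right) = \left(-6\right) \left(-2\right) = 12$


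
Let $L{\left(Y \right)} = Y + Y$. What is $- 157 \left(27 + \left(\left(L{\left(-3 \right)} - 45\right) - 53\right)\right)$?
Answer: $12089$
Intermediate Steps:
$L{\left(Y \right)} = 2 Y$
$- 157 \left(27 + \left(\left(L{\left(-3 \right)} - 45\right) - 53\right)\right) = - 157 \left(27 + \left(\left(2 \left(-3\right) - 45\right) - 53\right)\right) = - 157 \left(27 - 104\right) = \left(-157\right) \left(-77\right) = 12089$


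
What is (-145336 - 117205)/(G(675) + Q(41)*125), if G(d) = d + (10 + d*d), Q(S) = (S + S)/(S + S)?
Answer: -262541/456435 ≈ -0.57520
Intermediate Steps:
Q(S) = 1 (Q(S) = (2*S)/((2*S)) = (2*S)*(1/(2*S)) = 1)
G(d) = 10 + d + d² (G(d) = d + (10 + d²) = 10 + d + d²)
(-145336 - 117205)/(G(675) + Q(41)*125) = (-145336 - 117205)/((10 + 675 + 675²) + 1*125) = -262541/((10 + 675 + 455625) + 125) = -262541/(456310 + 125) = -262541/456435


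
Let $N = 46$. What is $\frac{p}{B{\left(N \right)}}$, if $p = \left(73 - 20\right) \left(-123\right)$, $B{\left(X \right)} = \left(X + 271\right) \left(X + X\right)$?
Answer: $- \frac{6519}{29164} \approx -0.22353$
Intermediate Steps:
$B{\left(X \right)} = 2 X \left(271 + X\right)$ ($B{\left(X \right)} = \left(271 + X\right) 2 X = 2 X \left(271 + X\right)$)
$p = -6519$ ($p = 53 \left(-123\right) = -6519$)
$\frac{p}{B{\left(N \right)}} = - \frac{6519}{2 \cdot 46 \left(271 + 46\right)} = - \frac{6519}{2 \cdot 46 \cdot 317} = - \frac{6519}{29164}$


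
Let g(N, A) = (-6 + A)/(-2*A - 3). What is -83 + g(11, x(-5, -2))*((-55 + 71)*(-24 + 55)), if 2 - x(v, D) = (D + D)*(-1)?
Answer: -4051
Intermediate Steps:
x(v, D) = 2 + 2*D (x(v, D) = 2 - (D + D)*(-1) = 2 - 2*D*(-1) = 2 - (-2)*D = 2 + 2*D)
g(N, A) = (-6 + A)/(-3 - 2*A)
-83 + g(11, x(-5, -2))*((-55 + 71)*(-24 + 55)) = -83 + ((6 - (2 + 2*(-2)))/(3 + 2*(2 + 2*(-2))))*((-55 + 71)*(-24 + 55)) = -83 + ((6 - (2 - 4))/(3 + 2*(2 - 4)))*(16*31) = -83 + ((6 - 1*(-2))/(3 + 2*(-2)))*496 = -83 + ((6 + 2)/(3 - 4))*496 = -83 + (8/(-1))*496 = -83 - 1*8*496 = -83 - 8*496 = -83 - 3968 = -4051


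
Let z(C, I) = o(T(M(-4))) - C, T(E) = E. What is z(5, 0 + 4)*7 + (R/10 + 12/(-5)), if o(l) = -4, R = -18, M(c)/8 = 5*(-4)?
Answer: -336/5 ≈ -67.200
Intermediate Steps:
M(c) = -160 (M(c) = 8*(5*(-4)) = 8*(-20) = -160)
z(C, I) = -4 - C
z(5, 0 + 4)*7 + (R/10 + 12/(-5)) = (-4 - 1*5)*7 + (-18/10 + 12/(-5)) = (-4 - 5)*7 + (-18*⅒ + 12*(-⅕)) = -9*7 + (-9/5 - 12/5) = -63 - 21/5 = -336/5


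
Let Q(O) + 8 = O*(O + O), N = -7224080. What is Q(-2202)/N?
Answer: -121220/90301 ≈ -1.3424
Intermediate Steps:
Q(O) = -8 + 2*O² (Q(O) = -8 + O*(O + O) = -8 + O*(2*O) = -8 + 2*O²)
Q(-2202)/N = (-8 + 2*(-2202)²)/(-7224080) = (-8 + 2*4848804)*(-1/7224080) = (-8 + 9697608)*(-1/7224080) = 9697600*(-1/7224080) = -121220/90301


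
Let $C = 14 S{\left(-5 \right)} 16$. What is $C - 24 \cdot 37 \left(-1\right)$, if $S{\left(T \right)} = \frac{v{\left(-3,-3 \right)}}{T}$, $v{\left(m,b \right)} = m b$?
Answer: $\frac{2424}{5} \approx 484.8$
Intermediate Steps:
$v{\left(m,b \right)} = b m$
$S{\left(T \right)} = \frac{9}{T}$ ($S{\left(T \right)} = \frac{\left(-3\right) \left(-3\right)}{T} = \frac{9}{T}$)
$C = - \frac{2016}{5}$ ($C = 14 \frac{9}{-5} \cdot 16 = 14 \cdot 9 \left(- \frac{1}{5}\right) 16 = 14 \left(- \frac{9}{5}\right) 16 = \left(- \frac{126}{5}\right) 16 = - \frac{2016}{5} \approx -403.2$)
$C - 24 \cdot 37 \left(-1\right) = - \frac{2016}{5} - 24 \cdot 37 \left(-1\right) = - \frac{2016}{5} - 888 \left(-1\right) = - \frac{2016}{5} - -888 = - \frac{2016}{5} + 888 = \frac{2424}{5}$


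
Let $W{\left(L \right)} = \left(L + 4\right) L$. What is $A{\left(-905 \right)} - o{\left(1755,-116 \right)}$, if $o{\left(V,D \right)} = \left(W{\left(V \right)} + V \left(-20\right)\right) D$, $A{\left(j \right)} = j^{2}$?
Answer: $354844645$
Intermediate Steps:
$W{\left(L \right)} = L \left(4 + L\right)$ ($W{\left(L \right)} = \left(4 + L\right) L = L \left(4 + L\right)$)
$o{\left(V,D \right)} = D \left(- 20 V + V \left(4 + V\right)\right)$ ($o{\left(V,D \right)} = \left(V \left(4 + V\right) + V \left(-20\right)\right) D = \left(V \left(4 + V\right) - 20 V\right) D = \left(- 20 V + V \left(4 + V\right)\right) D = D \left(- 20 V + V \left(4 + V\right)\right)$)
$A{\left(-905 \right)} - o{\left(1755,-116 \right)} = \left(-905\right)^{2} - \left(-116\right) 1755 \left(-16 + 1755\right) = 819025 - \left(-116\right) 1755 \cdot 1739 = 819025 - -354025620 = 819025 + 354025620 = 354844645$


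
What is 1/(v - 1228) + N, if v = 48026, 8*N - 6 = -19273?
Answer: -450828529/187192 ≈ -2408.4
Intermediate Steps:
N = -19267/8 (N = 3/4 + (1/8)*(-19273) = 3/4 - 19273/8 = -19267/8 ≈ -2408.4)
1/(v - 1228) + N = 1/(48026 - 1228) - 19267/8 = 1/46798 - 19267/8 = -450828529/187192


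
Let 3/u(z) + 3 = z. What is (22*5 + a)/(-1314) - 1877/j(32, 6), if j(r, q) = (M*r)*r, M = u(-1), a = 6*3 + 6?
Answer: 393911/168192 ≈ 2.3420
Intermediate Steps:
u(z) = 3/(-3 + z)
a = 24 (a = 18 + 6 = 24)
M = -¾ (M = 3/(-3 - 1) = 3/(-4) = 3*(-¼) = -¾ ≈ -0.75000)
j(r, q) = -3*r²/4 (j(r, q) = (-3*r/4)*r = -3*r²/4)
(22*5 + a)/(-1314) - 1877/j(32, 6) = (22*5 + 24)/(-1314) - 1877/((-¾*32²)) = (110 + 24)*(-1/1314) - 1877/((-¾*1024)) = 134*(-1/1314) - 1877/(-768) = -67/657 - 1877*(-1/768) = -67/657 + 1877/768 = 393911/168192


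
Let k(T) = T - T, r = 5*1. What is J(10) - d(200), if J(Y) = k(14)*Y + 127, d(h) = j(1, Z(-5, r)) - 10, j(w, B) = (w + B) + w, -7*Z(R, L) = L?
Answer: 950/7 ≈ 135.71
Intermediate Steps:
r = 5
Z(R, L) = -L/7
j(w, B) = B + 2*w (j(w, B) = (B + w) + w = B + 2*w)
k(T) = 0
d(h) = -61/7 (d(h) = (-1/7*5 + 2*1) - 10 = (-5/7 + 2) - 10 = 9/7 - 10 = -61/7)
J(Y) = 127 (J(Y) = 0*Y + 127 = 0 + 127 = 127)
J(10) - d(200) = 127 - 1*(-61/7) = 127 + 61/7 = 950/7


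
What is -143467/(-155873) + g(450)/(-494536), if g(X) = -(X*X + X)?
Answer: 51292010831/38542404964 ≈ 1.3308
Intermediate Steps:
g(X) = -X - X**2 (g(X) = -(X**2 + X) = -(X + X**2) = -X - X**2)
-143467/(-155873) + g(450)/(-494536) = -143467/(-155873) - 1*450*(1 + 450)/(-494536) = -143467*(-1/155873) - 1*450*451*(-1/494536) = 143467/155873 - 202950*(-1/494536) = 143467/155873 + 101475/247268 = 51292010831/38542404964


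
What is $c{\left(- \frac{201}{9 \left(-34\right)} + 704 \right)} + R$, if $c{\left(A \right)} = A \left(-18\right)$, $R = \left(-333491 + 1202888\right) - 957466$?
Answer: $- \frac{1712798}{17} \approx -1.0075 \cdot 10^{5}$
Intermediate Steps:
$R = -88069$ ($R = 869397 - 957466 = -88069$)
$c{\left(A \right)} = - 18 A$
$c{\left(- \frac{201}{9 \left(-34\right)} + 704 \right)} + R = - 18 \left(- \frac{201}{9 \left(-34\right)} + 704\right) - 88069 = - 18 \left(- \frac{201}{-306} + 704\right) - 88069 = - 18 \left(\left(-201\right) \left(- \frac{1}{306}\right) + 704\right) - 88069 = - 18 \left(\frac{67}{102} + 704\right) - 88069 = \left(-18\right) \frac{71875}{102} - 88069 = - \frac{215625}{17} - 88069 = - \frac{1712798}{17}$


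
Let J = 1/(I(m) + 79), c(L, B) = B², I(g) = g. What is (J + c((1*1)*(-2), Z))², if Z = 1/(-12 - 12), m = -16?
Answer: 5041/16257024 ≈ 0.00031008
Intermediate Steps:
Z = -1/24 (Z = 1/(-24) = -1/24 ≈ -0.041667)
J = 1/63 (J = 1/(-16 + 79) = 1/63 ≈ 0.015873)
(J + c((1*1)*(-2), Z))² = (1/63 + (-1/24)²)² = (1/63 + 1/576)² = (71/4032)² = 5041/16257024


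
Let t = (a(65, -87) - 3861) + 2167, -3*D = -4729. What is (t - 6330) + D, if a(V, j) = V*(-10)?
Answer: -21293/3 ≈ -7097.7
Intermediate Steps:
a(V, j) = -10*V
D = 4729/3 (D = -1/3*(-4729) = 4729/3 ≈ 1576.3)
t = -2344 (t = (-10*65 - 3861) + 2167 = (-650 - 3861) + 2167 = -4511 + 2167 = -2344)
(t - 6330) + D = (-2344 - 6330) + 4729/3 = -8674 + 4729/3 = -21293/3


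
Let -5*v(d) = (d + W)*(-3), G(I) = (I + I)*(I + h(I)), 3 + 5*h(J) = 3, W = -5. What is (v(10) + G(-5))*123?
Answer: 6519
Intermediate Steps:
h(J) = 0 (h(J) = -⅗ + (⅕)*3 = -⅗ + ⅗ = 0)
G(I) = 2*I² (G(I) = (I + I)*(I + 0) = (2*I)*I = 2*I²)
v(d) = -3 + 3*d/5 (v(d) = -(d - 5)*(-3)/5 = -(-5 + d)*(-3)/5 = -(15 - 3*d)/5 = -3 + 3*d/5)
(v(10) + G(-5))*123 = ((-3 + (⅗)*10) + 2*(-5)²)*123 = ((-3 + 6) + 2*25)*123 = (3 + 50)*123 = 53*123 = 6519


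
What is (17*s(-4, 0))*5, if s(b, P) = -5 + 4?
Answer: -85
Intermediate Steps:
s(b, P) = -1
(17*s(-4, 0))*5 = (17*(-1))*5 = -17*5 = -85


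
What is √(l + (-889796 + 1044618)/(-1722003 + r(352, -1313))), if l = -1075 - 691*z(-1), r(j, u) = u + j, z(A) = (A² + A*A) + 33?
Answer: I*√18746806917727342/861482 ≈ 158.93*I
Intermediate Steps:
z(A) = 33 + 2*A² (z(A) = (A² + A²) + 33 = 2*A² + 33 = 33 + 2*A²)
r(j, u) = j + u
l = -25260 (l = -1075 - 691*(33 + 2*(-1)²) = -1075 - 691*(33 + 2*1) = -1075 - 691*(33 + 2) = -1075 - 691*35 = -1075 - 24185 = -25260)
√(l + (-889796 + 1044618)/(-1722003 + r(352, -1313))) = √(-25260 + (-889796 + 1044618)/(-1722003 + (352 - 1313))) = √(-25260 + 154822/(-1722003 - 961)) = √(-25260 + 154822/(-1722964)) = √(-25260 + 154822*(-1/1722964)) = √(-25260 - 77411/861482) = √(-21761112731/861482) = I*√18746806917727342/861482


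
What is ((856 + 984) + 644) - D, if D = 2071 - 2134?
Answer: 2547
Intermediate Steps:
D = -63
((856 + 984) + 644) - D = ((856 + 984) + 644) - 1*(-63) = (1840 + 644) + 63 = 2484 + 63 = 2547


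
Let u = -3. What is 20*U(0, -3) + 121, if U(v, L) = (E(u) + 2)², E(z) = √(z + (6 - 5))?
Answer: 161 + 80*I*√2 ≈ 161.0 + 113.14*I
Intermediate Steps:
E(z) = √(1 + z) (E(z) = √(z + 1) = √(1 + z))
U(v, L) = (2 + I*√2)² (U(v, L) = (√(1 - 3) + 2)² = (√(-2) + 2)² = (I*√2 + 2)² = (2 + I*√2)²)
20*U(0, -3) + 121 = 20*(2 + I*√2)² + 121 = 121 + 20*(2 + I*√2)²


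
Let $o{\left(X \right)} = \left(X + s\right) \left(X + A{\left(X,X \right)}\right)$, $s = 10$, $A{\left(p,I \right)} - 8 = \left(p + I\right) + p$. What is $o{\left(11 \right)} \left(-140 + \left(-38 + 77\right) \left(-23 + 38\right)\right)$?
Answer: $485940$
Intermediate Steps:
$A{\left(p,I \right)} = 8 + I + 2 p$ ($A{\left(p,I \right)} = 8 + \left(\left(p + I\right) + p\right) = 8 + \left(\left(I + p\right) + p\right) = 8 + \left(I + 2 p\right) = 8 + I + 2 p$)
$o{\left(X \right)} = \left(8 + 4 X\right) \left(10 + X\right)$ ($o{\left(X \right)} = \left(X + 10\right) \left(X + \left(8 + X + 2 X\right)\right) = \left(10 + X\right) \left(X + \left(8 + 3 X\right)\right) = \left(10 + X\right) \left(8 + 4 X\right) = \left(8 + 4 X\right) \left(10 + X\right)$)
$o{\left(11 \right)} \left(-140 + \left(-38 + 77\right) \left(-23 + 38\right)\right) = \left(80 + 4 \cdot 11^{2} + 48 \cdot 11\right) \left(-140 + \left(-38 + 77\right) \left(-23 + 38\right)\right) = \left(80 + 4 \cdot 121 + 528\right) \left(-140 + 39 \cdot 15\right) = \left(80 + 484 + 528\right) \left(-140 + 585\right) = 1092 \cdot 445 = 485940$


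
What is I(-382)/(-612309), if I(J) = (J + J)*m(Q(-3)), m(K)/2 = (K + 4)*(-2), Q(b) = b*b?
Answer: -39728/612309 ≈ -0.064882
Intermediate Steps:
Q(b) = b²
m(K) = -16 - 4*K (m(K) = 2*((K + 4)*(-2)) = 2*((4 + K)*(-2)) = 2*(-8 - 2*K) = -16 - 4*K)
I(J) = -104*J (I(J) = (J + J)*(-16 - 4*(-3)²) = (2*J)*(-16 - 4*9) = (2*J)*(-16 - 36) = (2*J)*(-52) = -104*J)
I(-382)/(-612309) = -104*(-382)/(-612309) = 39728*(-1/612309) = -39728/612309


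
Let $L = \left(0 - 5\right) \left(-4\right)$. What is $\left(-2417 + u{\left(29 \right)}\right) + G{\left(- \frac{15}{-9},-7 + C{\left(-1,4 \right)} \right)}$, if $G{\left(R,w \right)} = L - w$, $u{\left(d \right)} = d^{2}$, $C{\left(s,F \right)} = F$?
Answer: $-1553$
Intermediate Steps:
$L = 20$ ($L = \left(-5\right) \left(-4\right) = 20$)
$G{\left(R,w \right)} = 20 - w$
$\left(-2417 + u{\left(29 \right)}\right) + G{\left(- \frac{15}{-9},-7 + C{\left(-1,4 \right)} \right)} = \left(-2417 + 29^{2}\right) + \left(20 - \left(-7 + 4\right)\right) = \left(-2417 + 841\right) + \left(20 - -3\right) = -1576 + \left(20 + 3\right) = -1576 + 23 = -1553$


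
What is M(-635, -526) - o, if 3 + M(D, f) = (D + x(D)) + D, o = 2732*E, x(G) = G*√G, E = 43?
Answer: -118749 - 635*I*√635 ≈ -1.1875e+5 - 16002.0*I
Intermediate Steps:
x(G) = G^(3/2)
o = 117476 (o = 2732*43 = 117476)
M(D, f) = -3 + D^(3/2) + 2*D (M(D, f) = -3 + ((D + D^(3/2)) + D) = -3 + (D^(3/2) + 2*D) = -3 + D^(3/2) + 2*D)
M(-635, -526) - o = (-3 + (-635)^(3/2) + 2*(-635)) - 1*117476 = (-3 - 635*I*√635 - 1270) - 117476 = (-1273 - 635*I*√635) - 117476 = -118749 - 635*I*√635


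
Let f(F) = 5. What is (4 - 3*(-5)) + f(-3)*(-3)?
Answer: 4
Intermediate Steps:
(4 - 3*(-5)) + f(-3)*(-3) = (4 - 3*(-5)) + 5*(-3) = (4 - 1*(-15)) - 15 = (4 + 15) - 15 = 19 - 15 = 4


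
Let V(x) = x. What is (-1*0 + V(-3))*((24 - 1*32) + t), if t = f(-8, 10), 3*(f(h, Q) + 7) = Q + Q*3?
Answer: 5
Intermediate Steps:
f(h, Q) = -7 + 4*Q/3 (f(h, Q) = -7 + (Q + Q*3)/3 = -7 + (Q + 3*Q)/3 = -7 + (4*Q)/3 = -7 + 4*Q/3)
t = 19/3 (t = -7 + (4/3)*10 = -7 + 40/3 = 19/3 ≈ 6.3333)
(-1*0 + V(-3))*((24 - 1*32) + t) = (-1*0 - 3)*((24 - 1*32) + 19/3) = (0 - 3)*((24 - 32) + 19/3) = -3*(-8 + 19/3) = -3*(-5/3) = 5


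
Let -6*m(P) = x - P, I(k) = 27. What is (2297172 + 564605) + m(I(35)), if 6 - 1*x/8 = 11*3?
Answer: 5723635/2 ≈ 2.8618e+6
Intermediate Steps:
x = -216 (x = 48 - 88*3 = 48 - 8*33 = 48 - 264 = -216)
m(P) = 36 + P/6 (m(P) = -(-216 - P)/6 = 36 + P/6)
(2297172 + 564605) + m(I(35)) = (2297172 + 564605) + (36 + (1/6)*27) = 2861777 + (36 + 9/2) = 2861777 + 81/2 = 5723635/2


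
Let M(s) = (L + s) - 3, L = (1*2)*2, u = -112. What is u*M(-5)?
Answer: 448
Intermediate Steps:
L = 4 (L = 2*2 = 4)
M(s) = 1 + s (M(s) = (4 + s) - 3 = 1 + s)
u*M(-5) = -112*(1 - 5) = -112*(-4) = 448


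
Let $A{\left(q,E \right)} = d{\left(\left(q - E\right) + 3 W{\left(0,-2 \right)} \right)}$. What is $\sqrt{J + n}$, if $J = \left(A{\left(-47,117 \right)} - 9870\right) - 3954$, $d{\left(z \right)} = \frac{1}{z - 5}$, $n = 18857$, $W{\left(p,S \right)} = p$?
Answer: $\frac{4 \sqrt{53161}}{13} \approx 70.944$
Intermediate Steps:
$d{\left(z \right)} = \frac{1}{-5 + z}$
$A{\left(q,E \right)} = \frac{1}{-5 + q - E}$ ($A{\left(q,E \right)} = \frac{1}{-5 + \left(\left(q - E\right) + 3 \cdot 0\right)} = \frac{1}{-5 + \left(\left(q - E\right) + 0\right)} = \frac{1}{-5 - \left(E - q\right)} = \frac{1}{-5 + q - E}$)
$J = - \frac{2336257}{169}$ ($J = \left(\frac{1}{-5 - 47 - 117} - 9870\right) - 3954 = \left(\frac{1}{-169} - 9870\right) - 3954 = \left(- \frac{1}{169} - 9870\right) - 3954 = - \frac{1668031}{169} - 3954 = - \frac{2336257}{169} \approx -13824.0$)
$\sqrt{J + n} = \sqrt{- \frac{2336257}{169} + 18857} = \sqrt{\frac{850576}{169}} = \frac{4 \sqrt{53161}}{13}$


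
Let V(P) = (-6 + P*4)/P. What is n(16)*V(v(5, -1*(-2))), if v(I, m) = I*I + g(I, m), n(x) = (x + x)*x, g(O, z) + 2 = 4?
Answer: 17408/9 ≈ 1934.2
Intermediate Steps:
g(O, z) = 2 (g(O, z) = -2 + 4 = 2)
n(x) = 2*x**2 (n(x) = (2*x)*x = 2*x**2)
v(I, m) = 2 + I**2 (v(I, m) = I*I + 2 = I**2 + 2 = 2 + I**2)
V(P) = (-6 + 4*P)/P
n(16)*V(v(5, -1*(-2))) = (2*16**2)*(4 - 6/(2 + 5**2)) = (2*256)*(4 - 6/(2 + 25)) = 512*(4 - 6/27) = 512*(4 - 6*1/27) = 512*(4 - 2/9) = 512*(34/9) = 17408/9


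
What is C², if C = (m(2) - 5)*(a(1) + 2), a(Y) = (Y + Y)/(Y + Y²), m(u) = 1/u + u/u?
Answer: 441/4 ≈ 110.25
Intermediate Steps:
m(u) = 1 + 1/u (m(u) = 1/u + 1 = 1 + 1/u)
a(Y) = 2*Y/(Y + Y²) (a(Y) = (2*Y)/(Y + Y²) = 2*Y/(Y + Y²))
C = -21/2 (C = ((1 + 2)/2 - 5)*(2/(1 + 1) + 2) = ((½)*3 - 5)*(2/2 + 2) = (3/2 - 5)*(2*(½) + 2) = -7*(1 + 2)/2 = -7/2*3 = -21/2 ≈ -10.500)
C² = (-21/2)² = 441/4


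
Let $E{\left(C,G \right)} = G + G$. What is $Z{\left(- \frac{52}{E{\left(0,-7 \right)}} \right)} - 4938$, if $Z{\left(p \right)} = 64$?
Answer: $-4874$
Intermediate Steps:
$E{\left(C,G \right)} = 2 G$
$Z{\left(- \frac{52}{E{\left(0,-7 \right)}} \right)} - 4938 = 64 - 4938 = -4874$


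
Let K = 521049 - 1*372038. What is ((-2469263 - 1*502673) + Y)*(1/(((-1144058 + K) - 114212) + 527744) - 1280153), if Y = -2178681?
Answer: 3834264396931398132/581515 ≈ 6.5936e+12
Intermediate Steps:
K = 149011 (K = 521049 - 372038 = 149011)
((-2469263 - 1*502673) + Y)*(1/(((-1144058 + K) - 114212) + 527744) - 1280153) = ((-2469263 - 1*502673) - 2178681)*(1/(((-1144058 + 149011) - 114212) + 527744) - 1280153) = ((-2469263 - 502673) - 2178681)*(1/((-995047 - 114212) + 527744) - 1280153) = (-2971936 - 2178681)*(1/(-1109259 + 527744) - 1280153) = -5150617*(1/(-581515) - 1280153) = -5150617*(-1/581515 - 1280153) = -5150617*(-744428171796/581515) = 3834264396931398132/581515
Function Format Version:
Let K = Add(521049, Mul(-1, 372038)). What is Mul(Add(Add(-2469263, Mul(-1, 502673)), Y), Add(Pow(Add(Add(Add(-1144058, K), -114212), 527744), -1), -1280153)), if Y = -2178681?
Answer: Rational(3834264396931398132, 581515) ≈ 6.5936e+12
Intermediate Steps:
K = 149011 (K = Add(521049, -372038) = 149011)
Mul(Add(Add(-2469263, Mul(-1, 502673)), Y), Add(Pow(Add(Add(Add(-1144058, K), -114212), 527744), -1), -1280153)) = Mul(Add(Add(-2469263, Mul(-1, 502673)), -2178681), Add(Pow(Add(Add(Add(-1144058, 149011), -114212), 527744), -1), -1280153)) = Mul(Add(Add(-2469263, -502673), -2178681), Add(Pow(Add(Add(-995047, -114212), 527744), -1), -1280153)) = Mul(Add(-2971936, -2178681), Add(Pow(Add(-1109259, 527744), -1), -1280153)) = Mul(-5150617, Add(Pow(-581515, -1), -1280153)) = Mul(-5150617, Add(Rational(-1, 581515), -1280153)) = Mul(-5150617, Rational(-744428171796, 581515)) = Rational(3834264396931398132, 581515)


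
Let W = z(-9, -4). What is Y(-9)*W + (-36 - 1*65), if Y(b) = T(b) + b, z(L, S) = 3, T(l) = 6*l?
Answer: -290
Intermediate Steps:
W = 3
Y(b) = 7*b (Y(b) = 6*b + b = 7*b)
Y(-9)*W + (-36 - 1*65) = (7*(-9))*3 + (-36 - 1*65) = -63*3 + (-36 - 65) = -189 - 101 = -290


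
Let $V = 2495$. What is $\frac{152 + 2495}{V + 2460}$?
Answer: $\frac{2647}{4955} \approx 0.53421$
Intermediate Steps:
$\frac{152 + 2495}{V + 2460} = \frac{152 + 2495}{2495 + 2460} = \frac{2647}{4955}$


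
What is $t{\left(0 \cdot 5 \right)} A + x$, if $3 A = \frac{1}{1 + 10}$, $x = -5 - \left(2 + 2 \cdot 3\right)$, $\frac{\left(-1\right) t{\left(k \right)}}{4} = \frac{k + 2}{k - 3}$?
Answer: $- \frac{1279}{99} \approx -12.919$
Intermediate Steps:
$t{\left(k \right)} = - \frac{4 \left(2 + k\right)}{-3 + k}$ ($t{\left(k \right)} = - 4 \frac{k + 2}{k - 3} = - 4 \frac{2 + k}{-3 + k} = - \frac{4 \left(2 + k\right)}{-3 + k}$)
$x = -13$ ($x = -5 - \left(2 + 6\right) = -5 - 8 = -13$)
$A = \frac{1}{33}$ ($A = \frac{1}{3 \left(1 + 10\right)} = \frac{1}{3 \cdot 11} = \frac{1}{3} \cdot \frac{1}{11} = \frac{1}{33} \approx 0.030303$)
$t{\left(0 \cdot 5 \right)} A + x = \frac{4 \left(-2 - 0 \cdot 5\right)}{-3 + 0 \cdot 5} \cdot \frac{1}{33} - 13 = \frac{4 \left(-2 - 0\right)}{-3 + 0} \cdot \frac{1}{33} - 13 = \frac{4 \left(-2 + 0\right)}{-3} \cdot \frac{1}{33} - 13 = 4 \left(- \frac{1}{3}\right) \left(-2\right) \frac{1}{33} - 13 = \frac{8}{3} \cdot \frac{1}{33} - 13 = \frac{8}{99} - 13 = - \frac{1279}{99}$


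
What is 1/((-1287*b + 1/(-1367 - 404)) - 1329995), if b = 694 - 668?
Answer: -1771/2414682348 ≈ -7.3343e-7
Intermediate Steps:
b = 26
1/((-1287*b + 1/(-1367 - 404)) - 1329995) = 1/((-1287*26 + 1/(-1367 - 404)) - 1329995) = 1/((-33462 + 1/(-1771)) - 1329995) = 1/((-33462 - 1/1771) - 1329995) = 1/(-59261203/1771 - 1329995) = 1/(-2414682348/1771) = -1771/2414682348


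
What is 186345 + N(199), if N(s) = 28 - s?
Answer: 186174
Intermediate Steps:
186345 + N(199) = 186345 + (28 - 1*199) = 186345 + (28 - 199) = 186345 - 171 = 186174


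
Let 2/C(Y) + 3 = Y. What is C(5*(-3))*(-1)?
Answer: ⅑ ≈ 0.11111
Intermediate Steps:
C(Y) = 2/(-3 + Y)
C(5*(-3))*(-1) = (2/(-3 + 5*(-3)))*(-1) = (2/(-3 - 15))*(-1) = (2/(-18))*(-1) = (2*(-1/18))*(-1) = -⅑*(-1) = ⅑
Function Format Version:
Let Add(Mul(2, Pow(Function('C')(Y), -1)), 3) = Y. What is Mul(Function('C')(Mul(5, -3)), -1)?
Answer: Rational(1, 9) ≈ 0.11111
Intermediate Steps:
Function('C')(Y) = Mul(2, Pow(Add(-3, Y), -1))
Mul(Function('C')(Mul(5, -3)), -1) = Mul(Mul(2, Pow(Add(-3, Mul(5, -3)), -1)), -1) = Mul(Mul(2, Pow(Add(-3, -15), -1)), -1) = Mul(Mul(2, Pow(-18, -1)), -1) = Mul(Mul(2, Rational(-1, 18)), -1) = Mul(Rational(-1, 9), -1) = Rational(1, 9)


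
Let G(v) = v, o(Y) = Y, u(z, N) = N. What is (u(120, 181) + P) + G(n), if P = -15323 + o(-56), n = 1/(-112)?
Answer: -1702177/112 ≈ -15198.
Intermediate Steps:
n = -1/112 ≈ -0.0089286
P = -15379 (P = -15323 - 56 = -15379)
(u(120, 181) + P) + G(n) = (181 - 15379) - 1/112 = -15198 - 1/112 = -1702177/112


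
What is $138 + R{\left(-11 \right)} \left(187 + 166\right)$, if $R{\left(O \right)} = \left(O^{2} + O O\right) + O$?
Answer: $81681$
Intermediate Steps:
$R{\left(O \right)} = O + 2 O^{2}$ ($R{\left(O \right)} = \left(O^{2} + O^{2}\right) + O = 2 O^{2} + O = O + 2 O^{2}$)
$138 + R{\left(-11 \right)} \left(187 + 166\right) = 138 + - 11 \left(1 + 2 \left(-11\right)\right) \left(187 + 166\right) = 138 + - 11 \left(1 - 22\right) 353 = 138 + \left(-11\right) \left(-21\right) 353 = 138 + 231 \cdot 353 = 138 + 81543 = 81681$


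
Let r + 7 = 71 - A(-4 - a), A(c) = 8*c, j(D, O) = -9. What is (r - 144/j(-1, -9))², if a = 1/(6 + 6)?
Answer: 114244/9 ≈ 12694.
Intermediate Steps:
a = 1/12 ≈ 0.083333
r = 290/3 (r = -7 + (71 - 8*(-4 - 1*1/12)) = -7 + (71 - 8*(-4 - 1/12)) = -7 + (71 - 8*(-49)/12) = -7 + (71 - 1*(-98/3)) = -7 + (71 + 98/3) = -7 + 311/3 = 290/3 ≈ 96.667)
(r - 144/j(-1, -9))² = (290/3 - 144/(-9))² = (290/3 - 144*(-⅑))² = (290/3 + 16)² = (338/3)² = 114244/9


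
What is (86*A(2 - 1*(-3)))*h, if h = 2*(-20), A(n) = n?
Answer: -17200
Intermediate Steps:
h = -40
(86*A(2 - 1*(-3)))*h = (86*(2 - 1*(-3)))*(-40) = (86*(2 + 3))*(-40) = (86*5)*(-40) = 430*(-40) = -17200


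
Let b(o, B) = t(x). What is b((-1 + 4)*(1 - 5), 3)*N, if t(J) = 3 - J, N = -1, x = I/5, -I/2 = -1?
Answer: -13/5 ≈ -2.6000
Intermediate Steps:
I = 2 (I = -2*(-1) = 2)
x = ⅖ (x = 2/5 = 2*(⅕) = ⅖ ≈ 0.40000)
b(o, B) = 13/5 (b(o, B) = 3 - 1*⅖ = 3 - ⅖ = 13/5)
b((-1 + 4)*(1 - 5), 3)*N = (13/5)*(-1) = -13/5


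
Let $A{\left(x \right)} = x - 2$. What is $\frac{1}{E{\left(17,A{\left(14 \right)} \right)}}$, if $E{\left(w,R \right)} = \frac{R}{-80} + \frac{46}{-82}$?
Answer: $- \frac{820}{583} \approx -1.4065$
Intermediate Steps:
$A{\left(x \right)} = -2 + x$
$E{\left(w,R \right)} = - \frac{23}{41} - \frac{R}{80}$ ($E{\left(w,R \right)} = R \left(- \frac{1}{80}\right) + 46 \left(- \frac{1}{82}\right) = - \frac{R}{80} - \frac{23}{41} = - \frac{23}{41} - \frac{R}{80}$)
$\frac{1}{E{\left(17,A{\left(14 \right)} \right)}} = \frac{1}{- \frac{23}{41} - \frac{-2 + 14}{80}} = \frac{1}{- \frac{23}{41} - \frac{3}{20}} = \frac{1}{- \frac{583}{820}} = - \frac{820}{583}$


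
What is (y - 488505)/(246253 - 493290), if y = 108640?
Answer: 379865/247037 ≈ 1.5377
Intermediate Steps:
(y - 488505)/(246253 - 493290) = (108640 - 488505)/(246253 - 493290) = -379865/(-247037) = -379865*(-1/247037) = 379865/247037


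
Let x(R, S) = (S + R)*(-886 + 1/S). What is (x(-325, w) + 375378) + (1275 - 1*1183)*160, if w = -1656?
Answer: 3552559165/1656 ≈ 2.1453e+6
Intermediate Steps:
x(R, S) = (-886 + 1/S)*(R + S) (x(R, S) = (R + S)*(-886 + 1/S) = (-886 + 1/S)*(R + S))
(x(-325, w) + 375378) + (1275 - 1*1183)*160 = ((1 - 886*(-325) - 886*(-1656) - 325/(-1656)) + 375378) + (1275 - 1*1183)*160 = ((1 + 287950 + 1467216 - 325*(-1/1656)) + 375378) + (1275 - 1183)*160 = ((1 + 287950 + 1467216 + 325/1656) + 375378) + 92*160 = (2906556877/1656 + 375378) + 14720 = 3528182845/1656 + 14720 = 3552559165/1656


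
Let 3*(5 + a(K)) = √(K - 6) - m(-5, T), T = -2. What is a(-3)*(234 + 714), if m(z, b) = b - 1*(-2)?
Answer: -4740 + 948*I ≈ -4740.0 + 948.0*I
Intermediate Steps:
m(z, b) = 2 + b (m(z, b) = b + 2 = 2 + b)
a(K) = -5 + √(-6 + K)/3 (a(K) = -5 + (√(K - 6) - (2 - 2))/3 = -5 + (√(-6 + K) - 1*0)/3 = -5 + (√(-6 + K) + 0)/3 = -5 + √(-6 + K)/3)
a(-3)*(234 + 714) = (-5 + √(-6 - 3)/3)*(234 + 714) = (-5 + √(-9)/3)*948 = (-5 + (3*I)/3)*948 = (-5 + I)*948 = -4740 + 948*I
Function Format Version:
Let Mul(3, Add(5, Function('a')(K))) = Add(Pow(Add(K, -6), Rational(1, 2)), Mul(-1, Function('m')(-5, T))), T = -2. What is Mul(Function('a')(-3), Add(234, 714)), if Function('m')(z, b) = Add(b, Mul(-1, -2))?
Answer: Add(-4740, Mul(948, I)) ≈ Add(-4740.0, Mul(948.00, I))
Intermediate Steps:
Function('m')(z, b) = Add(2, b) (Function('m')(z, b) = Add(b, 2) = Add(2, b))
Function('a')(K) = Add(-5, Mul(Rational(1, 3), Pow(Add(-6, K), Rational(1, 2)))) (Function('a')(K) = Add(-5, Mul(Rational(1, 3), Add(Pow(Add(K, -6), Rational(1, 2)), Mul(-1, Add(2, -2))))) = Add(-5, Mul(Rational(1, 3), Add(Pow(Add(-6, K), Rational(1, 2)), Mul(-1, 0)))) = Add(-5, Mul(Rational(1, 3), Add(Pow(Add(-6, K), Rational(1, 2)), 0))) = Add(-5, Mul(Rational(1, 3), Pow(Add(-6, K), Rational(1, 2)))))
Mul(Function('a')(-3), Add(234, 714)) = Mul(Add(-5, Mul(Rational(1, 3), Pow(Add(-6, -3), Rational(1, 2)))), Add(234, 714)) = Mul(Add(-5, Mul(Rational(1, 3), Pow(-9, Rational(1, 2)))), 948) = Mul(Add(-5, Mul(Rational(1, 3), Mul(3, I))), 948) = Mul(Add(-5, I), 948) = Add(-4740, Mul(948, I))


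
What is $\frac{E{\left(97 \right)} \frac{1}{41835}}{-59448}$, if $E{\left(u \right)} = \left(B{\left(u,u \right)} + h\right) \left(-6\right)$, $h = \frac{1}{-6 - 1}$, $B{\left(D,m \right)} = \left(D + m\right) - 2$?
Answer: $\frac{1343}{2901508260} \approx 4.6286 \cdot 10^{-7}$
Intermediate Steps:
$B{\left(D,m \right)} = -2 + D + m$
$h = - \frac{1}{7}$ ($h = \frac{1}{-7} = - \frac{1}{7} \approx -0.14286$)
$E{\left(u \right)} = \frac{90}{7} - 12 u$ ($E{\left(u \right)} = \left(\left(-2 + u + u\right) - \frac{1}{7}\right) \left(-6\right) = \left(\left(-2 + 2 u\right) - \frac{1}{7}\right) \left(-6\right) = \left(- \frac{15}{7} + 2 u\right) \left(-6\right) = \frac{90}{7} - 12 u$)
$\frac{E{\left(97 \right)} \frac{1}{41835}}{-59448} = \frac{\left(\frac{90}{7} - 1164\right) \frac{1}{41835}}{-59448} = \left(\frac{90}{7} - 1164\right) \frac{1}{41835} \left(- \frac{1}{59448}\right) = \left(- \frac{8058}{7}\right) \frac{1}{41835} \left(- \frac{1}{59448}\right) = \left(- \frac{2686}{97615}\right) \left(- \frac{1}{59448}\right) = \frac{1343}{2901508260}$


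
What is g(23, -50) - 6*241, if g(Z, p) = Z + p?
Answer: -1473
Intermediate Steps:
g(23, -50) - 6*241 = (23 - 50) - 6*241 = -27 - 1*1446 = -27 - 1446 = -1473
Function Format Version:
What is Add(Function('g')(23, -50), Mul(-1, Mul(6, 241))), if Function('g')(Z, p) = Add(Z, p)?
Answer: -1473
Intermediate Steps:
Add(Function('g')(23, -50), Mul(-1, Mul(6, 241))) = Add(Add(23, -50), Mul(-1, Mul(6, 241))) = Add(-27, Mul(-1, 1446)) = Add(-27, -1446) = -1473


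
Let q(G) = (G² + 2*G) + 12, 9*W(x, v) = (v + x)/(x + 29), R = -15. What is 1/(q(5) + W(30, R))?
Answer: 177/8324 ≈ 0.021264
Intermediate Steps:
W(x, v) = (v + x)/(9*(29 + x)) (W(x, v) = ((v + x)/(x + 29))/9 = ((v + x)/(29 + x))/9 = (v + x)/(9*(29 + x)))
q(G) = 12 + G² + 2*G
1/(q(5) + W(30, R)) = 1/((12 + 5² + 2*5) + (-15 + 30)/(9*(29 + 30))) = 1/((12 + 25 + 10) + (⅑)*15/59) = 1/(47 + (⅑)*(1/59)*15) = 1/(47 + 5/177) = 1/(8324/177) = 177/8324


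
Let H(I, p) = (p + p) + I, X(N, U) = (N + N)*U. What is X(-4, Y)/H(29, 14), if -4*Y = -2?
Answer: -4/57 ≈ -0.070175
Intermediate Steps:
Y = 1/2 (Y = -1/4*(-2) = 1/2 ≈ 0.50000)
X(N, U) = 2*N*U (X(N, U) = (2*N)*U = 2*N*U)
H(I, p) = I + 2*p (H(I, p) = 2*p + I = I + 2*p)
X(-4, Y)/H(29, 14) = (2*(-4)*(1/2))/(29 + 2*14) = -4/(29 + 28) = -4/57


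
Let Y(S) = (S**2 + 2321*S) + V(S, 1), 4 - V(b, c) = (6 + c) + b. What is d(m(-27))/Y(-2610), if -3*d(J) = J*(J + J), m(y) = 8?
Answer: -128/2270691 ≈ -5.6371e-5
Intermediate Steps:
V(b, c) = -2 - b - c (V(b, c) = 4 - ((6 + c) + b) = 4 - (6 + b + c) = 4 + (-6 - b - c) = -2 - b - c)
Y(S) = -3 + S**2 + 2320*S (Y(S) = (S**2 + 2321*S) + (-2 - S - 1*1) = (S**2 + 2321*S) + (-2 - S - 1) = (S**2 + 2321*S) + (-3 - S) = -3 + S**2 + 2320*S)
d(J) = -2*J**2/3 (d(J) = -J*(J + J)/3 = -J*2*J/3 = -2*J**2/3)
d(m(-27))/Y(-2610) = (-2/3*8**2)/(-3 + (-2610)**2 + 2320*(-2610)) = (-2/3*64)/(-3 + 6812100 - 6055200) = -128/3/756897 = -128/3*1/756897 = -128/2270691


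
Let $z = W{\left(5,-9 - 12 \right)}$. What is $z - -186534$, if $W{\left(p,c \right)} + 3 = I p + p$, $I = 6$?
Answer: $186566$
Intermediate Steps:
$W{\left(p,c \right)} = -3 + 7 p$ ($W{\left(p,c \right)} = -3 + \left(6 p + p\right) = -3 + 7 p$)
$z = 32$ ($z = -3 + 7 \cdot 5 = -3 + 35 = 32$)
$z - -186534 = 32 - -186534 = 32 + 186534 = 186566$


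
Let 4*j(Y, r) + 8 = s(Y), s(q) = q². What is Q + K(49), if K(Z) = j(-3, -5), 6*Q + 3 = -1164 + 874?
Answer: -583/12 ≈ -48.583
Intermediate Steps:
j(Y, r) = -2 + Y²/4
Q = -293/6 (Q = -½ + (-1164 + 874)/6 = -½ + (⅙)*(-290) = -½ - 145/3 = -293/6 ≈ -48.833)
K(Z) = ¼ (K(Z) = -2 + (¼)*(-3)² = -2 + (¼)*9 = -2 + 9/4 = ¼)
Q + K(49) = -293/6 + ¼ = -583/12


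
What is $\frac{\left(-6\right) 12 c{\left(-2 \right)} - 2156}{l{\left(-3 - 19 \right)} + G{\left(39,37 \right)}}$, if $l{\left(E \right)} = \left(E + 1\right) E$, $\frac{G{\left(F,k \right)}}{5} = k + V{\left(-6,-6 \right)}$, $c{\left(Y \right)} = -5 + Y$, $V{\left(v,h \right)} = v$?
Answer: $- \frac{1652}{617} \approx -2.6775$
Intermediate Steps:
$G{\left(F,k \right)} = -30 + 5 k$ ($G{\left(F,k \right)} = 5 \left(k - 6\right) = 5 \left(-6 + k\right) = -30 + 5 k$)
$l{\left(E \right)} = E \left(1 + E\right)$ ($l{\left(E \right)} = \left(1 + E\right) E = E \left(1 + E\right)$)
$\frac{\left(-6\right) 12 c{\left(-2 \right)} - 2156}{l{\left(-3 - 19 \right)} + G{\left(39,37 \right)}} = \frac{\left(-6\right) 12 \left(-5 - 2\right) - 2156}{\left(-3 - 19\right) \left(1 - 22\right) + \left(-30 + 5 \cdot 37\right)} = \frac{\left(-72\right) \left(-7\right) - 2156}{\left(-3 - 19\right) \left(1 - 22\right) + \left(-30 + 185\right)} = \frac{504 - 2156}{- 22 \left(1 - 22\right) + 155} = - \frac{1652}{\left(-22\right) \left(-21\right) + 155} = - \frac{1652}{462 + 155} = - \frac{1652}{617}$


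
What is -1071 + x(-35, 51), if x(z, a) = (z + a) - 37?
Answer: -1092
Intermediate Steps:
x(z, a) = -37 + a + z (x(z, a) = (a + z) - 37 = -37 + a + z)
-1071 + x(-35, 51) = -1071 + (-37 + 51 - 35) = -1071 - 21 = -1092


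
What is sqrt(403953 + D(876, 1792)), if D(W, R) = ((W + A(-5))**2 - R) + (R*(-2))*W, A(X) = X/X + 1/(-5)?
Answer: I*sqrt(49216119)/5 ≈ 1403.1*I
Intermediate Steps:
A(X) = 4/5 (A(X) = 1 + 1*(-1/5) = 1 - 1/5 = 4/5)
D(W, R) = (4/5 + W)**2 - R - 2*R*W (D(W, R) = ((W + 4/5)**2 - R) + (R*(-2))*W = ((4/5 + W)**2 - R) + (-2*R)*W = ((4/5 + W)**2 - R) - 2*R*W = (4/5 + W)**2 - R - 2*R*W)
sqrt(403953 + D(876, 1792)) = sqrt(403953 + (-1*1792 + (4 + 5*876)**2/25 - 2*1792*876)) = sqrt(403953 + (-1792 + (4 + 4380)**2/25 - 3139584)) = sqrt(403953 + (-1792 + (1/25)*4384**2 - 3139584)) = sqrt(403953 + (-1792 + (1/25)*19219456 - 3139584)) = sqrt(403953 + (-1792 + 19219456/25 - 3139584)) = sqrt(403953 - 59314944/25) = sqrt(-49216119/25) = I*sqrt(49216119)/5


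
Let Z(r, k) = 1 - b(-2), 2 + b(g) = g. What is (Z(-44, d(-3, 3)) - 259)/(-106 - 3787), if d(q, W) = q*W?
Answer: 254/3893 ≈ 0.065245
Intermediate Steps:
b(g) = -2 + g
d(q, W) = W*q
Z(r, k) = 5 (Z(r, k) = 1 - (-2 - 2) = 1 - 1*(-4) = 1 + 4 = 5)
(Z(-44, d(-3, 3)) - 259)/(-106 - 3787) = (5 - 259)/(-106 - 3787) = -254/(-3893) = -254*(-1/3893) = 254/3893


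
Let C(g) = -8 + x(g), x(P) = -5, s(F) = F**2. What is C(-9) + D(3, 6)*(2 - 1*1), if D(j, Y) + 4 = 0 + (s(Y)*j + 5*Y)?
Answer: 121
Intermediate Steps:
D(j, Y) = -4 + 5*Y + j*Y**2 (D(j, Y) = -4 + (0 + (Y**2*j + 5*Y)) = -4 + (0 + (j*Y**2 + 5*Y)) = -4 + (0 + (5*Y + j*Y**2)) = -4 + (5*Y + j*Y**2) = -4 + 5*Y + j*Y**2)
C(g) = -13 (C(g) = -8 - 5 = -13)
C(-9) + D(3, 6)*(2 - 1*1) = -13 + (-4 + 5*6 + 3*6**2)*(2 - 1*1) = -13 + (-4 + 30 + 3*36)*(2 - 1) = -13 + (-4 + 30 + 108)*1 = -13 + 134*1 = -13 + 134 = 121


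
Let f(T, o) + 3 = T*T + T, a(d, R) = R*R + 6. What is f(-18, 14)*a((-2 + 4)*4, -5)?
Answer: 9393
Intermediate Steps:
a(d, R) = 6 + R² (a(d, R) = R² + 6 = 6 + R²)
f(T, o) = -3 + T + T² (f(T, o) = -3 + (T*T + T) = -3 + (T² + T) = -3 + (T + T²) = -3 + T + T²)
f(-18, 14)*a((-2 + 4)*4, -5) = (-3 - 18 + (-18)²)*(6 + (-5)²) = (-3 - 18 + 324)*(6 + 25) = 303*31 = 9393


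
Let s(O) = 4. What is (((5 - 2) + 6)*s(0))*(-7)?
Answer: -252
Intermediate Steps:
(((5 - 2) + 6)*s(0))*(-7) = (((5 - 2) + 6)*4)*(-7) = ((3 + 6)*4)*(-7) = (9*4)*(-7) = 36*(-7) = -252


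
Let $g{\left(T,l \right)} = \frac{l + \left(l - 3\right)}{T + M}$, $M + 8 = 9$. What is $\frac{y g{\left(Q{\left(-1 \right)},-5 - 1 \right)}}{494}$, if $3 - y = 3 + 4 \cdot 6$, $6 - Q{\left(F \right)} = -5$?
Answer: $\frac{15}{247} \approx 0.060729$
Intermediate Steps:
$M = 1$ ($M = -8 + 9 = 1$)
$Q{\left(F \right)} = 11$ ($Q{\left(F \right)} = 6 - -5 = 6 + 5 = 11$)
$g{\left(T,l \right)} = \frac{-3 + 2 l}{1 + T}$ ($g{\left(T,l \right)} = \frac{l + \left(l - 3\right)}{T + 1} = \frac{l + \left(-3 + l\right)}{1 + T} = \frac{-3 + 2 l}{1 + T}$)
$y = -24$ ($y = 3 - \left(3 + 4 \cdot 6\right) = 3 - \left(3 + 24\right) = 3 - 27 = -24$)
$\frac{y g{\left(Q{\left(-1 \right)},-5 - 1 \right)}}{494} = \frac{\left(-24\right) \frac{-3 + 2 \left(-5 - 1\right)}{1 + 11}}{494} = - 24 \frac{-3 + 2 \left(-5 - 1\right)}{12} \cdot \frac{1}{494} = - 24 \frac{-3 + 2 \left(-6\right)}{12} \cdot \frac{1}{494} = - 24 \frac{-3 - 12}{12} \cdot \frac{1}{494} = - 24 \cdot \frac{1}{12} \left(-15\right) \frac{1}{494} = \left(-24\right) \left(- \frac{5}{4}\right) \frac{1}{494} = 30 \cdot \frac{1}{494} = \frac{15}{247}$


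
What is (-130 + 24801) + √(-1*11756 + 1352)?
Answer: 24671 + 102*I ≈ 24671.0 + 102.0*I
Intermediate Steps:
(-130 + 24801) + √(-1*11756 + 1352) = 24671 + √(-11756 + 1352) = 24671 + √(-10404) = 24671 + 102*I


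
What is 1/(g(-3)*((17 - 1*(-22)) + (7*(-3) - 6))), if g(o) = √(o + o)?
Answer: -I*√6/72 ≈ -0.034021*I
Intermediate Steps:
g(o) = √2*√o (g(o) = √(2*o) = √2*√o)
1/(g(-3)*((17 - 1*(-22)) + (7*(-3) - 6))) = 1/((√2*√(-3))*((17 - 1*(-22)) + (7*(-3) - 6))) = 1/((√2*(I*√3))*((17 + 22) + (-21 - 6))) = 1/((I*√6)*(39 - 27)) = 1/((I*√6)*12) = 1/(12*I*√6) = -I*√6/72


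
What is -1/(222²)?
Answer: -1/49284 ≈ -2.0291e-5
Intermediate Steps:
-1/(222²) = -1/49284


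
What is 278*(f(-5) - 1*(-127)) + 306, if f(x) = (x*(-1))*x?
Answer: 28662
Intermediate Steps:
f(x) = -x² (f(x) = (-x)*x = -x²)
278*(f(-5) - 1*(-127)) + 306 = 278*(-1*(-5)² - 1*(-127)) + 306 = 278*(-1*25 + 127) + 306 = 278*(-25 + 127) + 306 = 278*102 + 306 = 28356 + 306 = 28662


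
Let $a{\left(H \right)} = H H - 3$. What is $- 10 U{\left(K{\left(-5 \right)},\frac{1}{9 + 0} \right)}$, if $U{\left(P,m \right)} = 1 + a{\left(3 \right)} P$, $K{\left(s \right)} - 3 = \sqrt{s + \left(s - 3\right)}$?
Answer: $-190 - 60 i \sqrt{13} \approx -190.0 - 216.33 i$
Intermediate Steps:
$a{\left(H \right)} = -3 + H^{2}$ ($a{\left(H \right)} = H^{2} - 3 = -3 + H^{2}$)
$K{\left(s \right)} = 3 + \sqrt{-3 + 2 s}$ ($K{\left(s \right)} = 3 + \sqrt{s + \left(s - 3\right)} = 3 + \sqrt{s + \left(-3 + s\right)} = 3 + \sqrt{-3 + 2 s}$)
$U{\left(P,m \right)} = 1 + 6 P$ ($U{\left(P,m \right)} = 1 + \left(-3 + 3^{2}\right) P = 1 + \left(-3 + 9\right) P = 1 + 6 P$)
$- 10 U{\left(K{\left(-5 \right)},\frac{1}{9 + 0} \right)} = - 10 \left(1 + 6 \left(3 + \sqrt{-3 + 2 \left(-5\right)}\right)\right) = - 10 \left(1 + 6 \left(3 + \sqrt{-3 - 10}\right)\right) = - 10 \left(1 + 6 \left(3 + \sqrt{-13}\right)\right) = - 10 \left(1 + 6 \left(3 + i \sqrt{13}\right)\right) = - 10 \left(1 + \left(18 + 6 i \sqrt{13}\right)\right) = - 10 \left(19 + 6 i \sqrt{13}\right) = -190 - 60 i \sqrt{13}$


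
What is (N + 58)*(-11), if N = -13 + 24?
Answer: -759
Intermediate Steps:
N = 11
(N + 58)*(-11) = (11 + 58)*(-11) = 69*(-11) = -759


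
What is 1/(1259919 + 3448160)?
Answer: 1/4708079 ≈ 2.1240e-7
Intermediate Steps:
1/(1259919 + 3448160) = 1/4708079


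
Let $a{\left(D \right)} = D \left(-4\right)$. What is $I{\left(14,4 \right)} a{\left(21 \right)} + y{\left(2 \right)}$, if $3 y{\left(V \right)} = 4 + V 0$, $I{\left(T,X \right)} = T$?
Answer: $- \frac{3524}{3} \approx -1174.7$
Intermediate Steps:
$a{\left(D \right)} = - 4 D$
$y{\left(V \right)} = \frac{4}{3}$ ($y{\left(V \right)} = \frac{4 + V 0}{3} = \frac{4 + 0}{3} = \frac{1}{3} \cdot 4 = \frac{4}{3}$)
$I{\left(14,4 \right)} a{\left(21 \right)} + y{\left(2 \right)} = 14 \left(\left(-4\right) 21\right) + \frac{4}{3} = 14 \left(-84\right) + \frac{4}{3} = -1176 + \frac{4}{3} = - \frac{3524}{3}$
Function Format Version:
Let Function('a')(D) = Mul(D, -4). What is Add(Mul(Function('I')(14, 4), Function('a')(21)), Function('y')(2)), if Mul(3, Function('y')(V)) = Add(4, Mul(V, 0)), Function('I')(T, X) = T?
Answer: Rational(-3524, 3) ≈ -1174.7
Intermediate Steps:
Function('a')(D) = Mul(-4, D)
Function('y')(V) = Rational(4, 3) (Function('y')(V) = Mul(Rational(1, 3), Add(4, Mul(V, 0))) = Mul(Rational(1, 3), Add(4, 0)) = Mul(Rational(1, 3), 4) = Rational(4, 3))
Add(Mul(Function('I')(14, 4), Function('a')(21)), Function('y')(2)) = Add(Mul(14, Mul(-4, 21)), Rational(4, 3)) = Add(Mul(14, -84), Rational(4, 3)) = Add(-1176, Rational(4, 3)) = Rational(-3524, 3)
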